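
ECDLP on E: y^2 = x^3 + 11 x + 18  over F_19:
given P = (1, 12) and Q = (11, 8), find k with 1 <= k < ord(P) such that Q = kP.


Enumerate multiples of P until we hit Q = (11, 8):
  1P = (1, 12)
  2P = (18, 5)
  3P = (17, 8)
  4P = (7, 18)
  5P = (12, 15)
  6P = (10, 8)
  7P = (15, 9)
  8P = (14, 3)
  9P = (11, 11)
  10P = (11, 8)
Match found at i = 10.

k = 10


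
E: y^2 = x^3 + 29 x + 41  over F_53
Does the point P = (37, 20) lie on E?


Check whether y^2 = x^3 + 29 x + 41 (mod 53) for (x, y) = (37, 20).
LHS: y^2 = 20^2 mod 53 = 29
RHS: x^3 + 29 x + 41 = 37^3 + 29*37 + 41 mod 53 = 39
LHS != RHS

No, not on the curve


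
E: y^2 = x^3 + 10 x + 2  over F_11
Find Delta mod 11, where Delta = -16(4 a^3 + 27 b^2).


4 a^3 + 27 b^2 = 4*10^3 + 27*2^2 = 4000 + 108 = 4108
Delta = -16 * (4108) = -65728
Delta mod 11 = 8

Delta = 8 (mod 11)


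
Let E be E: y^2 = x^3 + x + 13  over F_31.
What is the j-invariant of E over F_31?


Delta = -16(4 a^3 + 27 b^2) mod 31 = 26
-1728 * (4 a)^3 = -1728 * (4*1)^3 mod 31 = 16
j = 16 * 26^(-1) mod 31 = 3

j = 3 (mod 31)


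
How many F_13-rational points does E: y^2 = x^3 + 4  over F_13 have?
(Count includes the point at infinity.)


For each x in F_13, count y with y^2 = x^3 + 0 x + 4 mod 13:
  x = 0: RHS = 4, y in [2, 11]  -> 2 point(s)
  x = 2: RHS = 12, y in [5, 8]  -> 2 point(s)
  x = 4: RHS = 3, y in [4, 9]  -> 2 point(s)
  x = 5: RHS = 12, y in [5, 8]  -> 2 point(s)
  x = 6: RHS = 12, y in [5, 8]  -> 2 point(s)
  x = 7: RHS = 9, y in [3, 10]  -> 2 point(s)
  x = 8: RHS = 9, y in [3, 10]  -> 2 point(s)
  x = 10: RHS = 3, y in [4, 9]  -> 2 point(s)
  x = 11: RHS = 9, y in [3, 10]  -> 2 point(s)
  x = 12: RHS = 3, y in [4, 9]  -> 2 point(s)
Affine points: 20. Add the point at infinity: total = 21.

#E(F_13) = 21


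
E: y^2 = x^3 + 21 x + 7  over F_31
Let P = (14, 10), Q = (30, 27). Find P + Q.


P != Q, so use the chord formula.
s = (y2 - y1) / (x2 - x1) = (17) / (16) mod 31 = 3
x3 = s^2 - x1 - x2 mod 31 = 3^2 - 14 - 30 = 27
y3 = s (x1 - x3) - y1 mod 31 = 3 * (14 - 27) - 10 = 13

P + Q = (27, 13)


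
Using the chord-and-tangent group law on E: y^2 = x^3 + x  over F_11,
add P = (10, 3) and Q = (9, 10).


P != Q, so use the chord formula.
s = (y2 - y1) / (x2 - x1) = (7) / (10) mod 11 = 4
x3 = s^2 - x1 - x2 mod 11 = 4^2 - 10 - 9 = 8
y3 = s (x1 - x3) - y1 mod 11 = 4 * (10 - 8) - 3 = 5

P + Q = (8, 5)


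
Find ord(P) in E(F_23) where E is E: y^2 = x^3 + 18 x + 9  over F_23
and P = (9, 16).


Compute successive multiples of P until we hit O:
  1P = (9, 16)
  2P = (18, 22)
  3P = (22, 6)
  4P = (16, 0)
  5P = (22, 17)
  6P = (18, 1)
  7P = (9, 7)
  8P = O

ord(P) = 8


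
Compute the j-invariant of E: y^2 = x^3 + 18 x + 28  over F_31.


Delta = -16(4 a^3 + 27 b^2) mod 31 = 10
-1728 * (4 a)^3 = -1728 * (4*18)^3 mod 31 = 2
j = 2 * 10^(-1) mod 31 = 25

j = 25 (mod 31)


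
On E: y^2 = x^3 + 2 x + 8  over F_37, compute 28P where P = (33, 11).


k = 28 = 11100_2 (binary, LSB first: 00111)
Double-and-add from P = (33, 11):
  bit 0 = 0: acc unchanged = O
  bit 1 = 0: acc unchanged = O
  bit 2 = 1: acc = O + (34, 30) = (34, 30)
  bit 3 = 1: acc = (34, 30) + (32, 24) = (17, 21)
  bit 4 = 1: acc = (17, 21) + (22, 9) = (23, 23)

28P = (23, 23)


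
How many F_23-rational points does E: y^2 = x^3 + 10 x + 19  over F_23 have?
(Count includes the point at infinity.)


For each x in F_23, count y with y^2 = x^3 + 10 x + 19 mod 23:
  x = 2: RHS = 1, y in [1, 22]  -> 2 point(s)
  x = 4: RHS = 8, y in [10, 13]  -> 2 point(s)
  x = 7: RHS = 18, y in [8, 15]  -> 2 point(s)
  x = 8: RHS = 13, y in [6, 17]  -> 2 point(s)
  x = 12: RHS = 4, y in [2, 21]  -> 2 point(s)
  x = 13: RHS = 0, y in [0]  -> 1 point(s)
  x = 15: RHS = 2, y in [5, 18]  -> 2 point(s)
  x = 20: RHS = 8, y in [10, 13]  -> 2 point(s)
  x = 22: RHS = 8, y in [10, 13]  -> 2 point(s)
Affine points: 17. Add the point at infinity: total = 18.

#E(F_23) = 18


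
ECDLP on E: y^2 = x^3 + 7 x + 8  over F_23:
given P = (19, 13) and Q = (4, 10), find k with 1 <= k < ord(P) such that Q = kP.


Enumerate multiples of P until we hit Q = (4, 10):
  1P = (19, 13)
  2P = (17, 16)
  3P = (18, 20)
  4P = (12, 7)
  5P = (4, 13)
  6P = (0, 10)
  7P = (6, 6)
  8P = (7, 20)
  9P = (9, 8)
  10P = (1, 19)
  11P = (21, 3)
  12P = (8, 1)
  13P = (20, 11)
  14P = (11, 17)
  15P = (22, 0)
  16P = (11, 6)
  17P = (20, 12)
  18P = (8, 22)
  19P = (21, 20)
  20P = (1, 4)
  21P = (9, 15)
  22P = (7, 3)
  23P = (6, 17)
  24P = (0, 13)
  25P = (4, 10)
Match found at i = 25.

k = 25


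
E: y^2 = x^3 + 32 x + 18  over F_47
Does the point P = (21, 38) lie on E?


Check whether y^2 = x^3 + 32 x + 18 (mod 47) for (x, y) = (21, 38).
LHS: y^2 = 38^2 mod 47 = 34
RHS: x^3 + 32 x + 18 = 21^3 + 32*21 + 18 mod 47 = 34
LHS = RHS

Yes, on the curve


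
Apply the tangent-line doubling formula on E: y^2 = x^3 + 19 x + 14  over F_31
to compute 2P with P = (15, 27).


Doubling: s = (3 x1^2 + a) / (2 y1)
s = (3*15^2 + 19) / (2*27) mod 31 = 14
x3 = s^2 - 2 x1 mod 31 = 14^2 - 2*15 = 11
y3 = s (x1 - x3) - y1 mod 31 = 14 * (15 - 11) - 27 = 29

2P = (11, 29)


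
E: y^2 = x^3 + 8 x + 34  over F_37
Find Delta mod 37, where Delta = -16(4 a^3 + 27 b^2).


4 a^3 + 27 b^2 = 4*8^3 + 27*34^2 = 2048 + 31212 = 33260
Delta = -16 * (33260) = -532160
Delta mod 37 = 11

Delta = 11 (mod 37)


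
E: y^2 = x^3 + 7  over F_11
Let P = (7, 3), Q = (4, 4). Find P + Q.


P != Q, so use the chord formula.
s = (y2 - y1) / (x2 - x1) = (1) / (8) mod 11 = 7
x3 = s^2 - x1 - x2 mod 11 = 7^2 - 7 - 4 = 5
y3 = s (x1 - x3) - y1 mod 11 = 7 * (7 - 5) - 3 = 0

P + Q = (5, 0)


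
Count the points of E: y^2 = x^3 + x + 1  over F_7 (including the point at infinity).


For each x in F_7, count y with y^2 = x^3 + 1 x + 1 mod 7:
  x = 0: RHS = 1, y in [1, 6]  -> 2 point(s)
  x = 2: RHS = 4, y in [2, 5]  -> 2 point(s)
Affine points: 4. Add the point at infinity: total = 5.

#E(F_7) = 5


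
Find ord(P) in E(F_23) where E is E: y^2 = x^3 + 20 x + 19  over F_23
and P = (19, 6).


Compute successive multiples of P until we hit O:
  1P = (19, 6)
  2P = (12, 3)
  3P = (18, 1)
  4P = (11, 11)
  5P = (11, 12)
  6P = (18, 22)
  7P = (12, 20)
  8P = (19, 17)
  ... (continuing to 9P)
  9P = O

ord(P) = 9


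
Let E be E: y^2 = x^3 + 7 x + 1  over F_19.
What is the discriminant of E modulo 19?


4 a^3 + 27 b^2 = 4*7^3 + 27*1^2 = 1372 + 27 = 1399
Delta = -16 * (1399) = -22384
Delta mod 19 = 17

Delta = 17 (mod 19)


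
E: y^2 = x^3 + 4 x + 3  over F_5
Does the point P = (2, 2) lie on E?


Check whether y^2 = x^3 + 4 x + 3 (mod 5) for (x, y) = (2, 2).
LHS: y^2 = 2^2 mod 5 = 4
RHS: x^3 + 4 x + 3 = 2^3 + 4*2 + 3 mod 5 = 4
LHS = RHS

Yes, on the curve


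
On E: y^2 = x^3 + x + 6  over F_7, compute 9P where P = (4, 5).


k = 9 = 1001_2 (binary, LSB first: 1001)
Double-and-add from P = (4, 5):
  bit 0 = 1: acc = O + (4, 5) = (4, 5)
  bit 1 = 0: acc unchanged = (4, 5)
  bit 2 = 0: acc unchanged = (4, 5)
  bit 3 = 1: acc = (4, 5) + (1, 6) = (6, 5)

9P = (6, 5)


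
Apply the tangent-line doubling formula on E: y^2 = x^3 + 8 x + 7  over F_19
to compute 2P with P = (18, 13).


Doubling: s = (3 x1^2 + a) / (2 y1)
s = (3*18^2 + 8) / (2*13) mod 19 = 7
x3 = s^2 - 2 x1 mod 19 = 7^2 - 2*18 = 13
y3 = s (x1 - x3) - y1 mod 19 = 7 * (18 - 13) - 13 = 3

2P = (13, 3)


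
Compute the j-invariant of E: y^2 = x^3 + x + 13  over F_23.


Delta = -16(4 a^3 + 27 b^2) mod 23 = 22
-1728 * (4 a)^3 = -1728 * (4*1)^3 mod 23 = 15
j = 15 * 22^(-1) mod 23 = 8

j = 8 (mod 23)


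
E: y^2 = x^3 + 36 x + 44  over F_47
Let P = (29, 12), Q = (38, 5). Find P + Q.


P != Q, so use the chord formula.
s = (y2 - y1) / (x2 - x1) = (40) / (9) mod 47 = 41
x3 = s^2 - x1 - x2 mod 47 = 41^2 - 29 - 38 = 16
y3 = s (x1 - x3) - y1 mod 47 = 41 * (29 - 16) - 12 = 4

P + Q = (16, 4)


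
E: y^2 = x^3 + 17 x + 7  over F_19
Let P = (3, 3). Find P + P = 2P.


Doubling: s = (3 x1^2 + a) / (2 y1)
s = (3*3^2 + 17) / (2*3) mod 19 = 1
x3 = s^2 - 2 x1 mod 19 = 1^2 - 2*3 = 14
y3 = s (x1 - x3) - y1 mod 19 = 1 * (3 - 14) - 3 = 5

2P = (14, 5)


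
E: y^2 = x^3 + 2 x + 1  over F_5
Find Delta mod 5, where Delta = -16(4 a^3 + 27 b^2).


4 a^3 + 27 b^2 = 4*2^3 + 27*1^2 = 32 + 27 = 59
Delta = -16 * (59) = -944
Delta mod 5 = 1

Delta = 1 (mod 5)


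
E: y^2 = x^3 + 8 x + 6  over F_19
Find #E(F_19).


For each x in F_19, count y with y^2 = x^3 + 8 x + 6 mod 19:
  x = 0: RHS = 6, y in [5, 14]  -> 2 point(s)
  x = 2: RHS = 11, y in [7, 12]  -> 2 point(s)
  x = 3: RHS = 0, y in [0]  -> 1 point(s)
  x = 4: RHS = 7, y in [8, 11]  -> 2 point(s)
  x = 5: RHS = 0, y in [0]  -> 1 point(s)
  x = 6: RHS = 4, y in [2, 17]  -> 2 point(s)
  x = 7: RHS = 6, y in [5, 14]  -> 2 point(s)
  x = 9: RHS = 9, y in [3, 16]  -> 2 point(s)
  x = 11: RHS = 0, y in [0]  -> 1 point(s)
  x = 12: RHS = 6, y in [5, 14]  -> 2 point(s)
  x = 15: RHS = 5, y in [9, 10]  -> 2 point(s)
  x = 17: RHS = 1, y in [1, 18]  -> 2 point(s)
  x = 18: RHS = 16, y in [4, 15]  -> 2 point(s)
Affine points: 23. Add the point at infinity: total = 24.

#E(F_19) = 24


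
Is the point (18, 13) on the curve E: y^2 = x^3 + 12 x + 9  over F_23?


Check whether y^2 = x^3 + 12 x + 9 (mod 23) for (x, y) = (18, 13).
LHS: y^2 = 13^2 mod 23 = 8
RHS: x^3 + 12 x + 9 = 18^3 + 12*18 + 9 mod 23 = 8
LHS = RHS

Yes, on the curve


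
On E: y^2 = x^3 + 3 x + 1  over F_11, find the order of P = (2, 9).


Compute successive multiples of P until we hit O:
  1P = (2, 9)
  2P = (8, 8)
  3P = (5, 8)
  4P = (9, 8)
  5P = (9, 3)
  6P = (5, 3)
  7P = (8, 3)
  8P = (2, 2)
  ... (continuing to 9P)
  9P = O

ord(P) = 9


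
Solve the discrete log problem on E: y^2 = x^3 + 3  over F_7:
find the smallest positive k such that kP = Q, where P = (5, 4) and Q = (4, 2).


Enumerate multiples of P until we hit Q = (4, 2):
  1P = (5, 4)
  2P = (1, 2)
  3P = (3, 4)
  4P = (6, 3)
  5P = (4, 2)
Match found at i = 5.

k = 5


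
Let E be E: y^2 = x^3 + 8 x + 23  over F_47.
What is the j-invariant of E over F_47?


Delta = -16(4 a^3 + 27 b^2) mod 47 = 24
-1728 * (4 a)^3 = -1728 * (4*8)^3 mod 47 = 5
j = 5 * 24^(-1) mod 47 = 10

j = 10 (mod 47)


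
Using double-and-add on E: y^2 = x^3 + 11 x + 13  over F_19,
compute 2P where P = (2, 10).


k = 2 = 10_2 (binary, LSB first: 01)
Double-and-add from P = (2, 10):
  bit 0 = 0: acc unchanged = O
  bit 1 = 1: acc = O + (12, 7) = (12, 7)

2P = (12, 7)


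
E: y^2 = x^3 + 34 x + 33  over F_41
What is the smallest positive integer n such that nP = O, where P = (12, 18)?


Compute successive multiples of P until we hit O:
  1P = (12, 18)
  2P = (26, 24)
  3P = (40, 11)
  4P = (7, 32)
  5P = (20, 29)
  6P = (0, 19)
  7P = (31, 28)
  8P = (6, 24)
  ... (continuing to 50P)
  50P = O

ord(P) = 50


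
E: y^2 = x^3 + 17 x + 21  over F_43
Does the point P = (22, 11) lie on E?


Check whether y^2 = x^3 + 17 x + 21 (mod 43) for (x, y) = (22, 11).
LHS: y^2 = 11^2 mod 43 = 35
RHS: x^3 + 17 x + 21 = 22^3 + 17*22 + 21 mod 43 = 35
LHS = RHS

Yes, on the curve


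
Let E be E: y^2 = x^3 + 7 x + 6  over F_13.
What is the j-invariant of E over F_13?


Delta = -16(4 a^3 + 27 b^2) mod 13 = 1
-1728 * (4 a)^3 = -1728 * (4*7)^3 mod 13 = 8
j = 8 * 1^(-1) mod 13 = 8

j = 8 (mod 13)


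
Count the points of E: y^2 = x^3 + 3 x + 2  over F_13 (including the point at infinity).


For each x in F_13, count y with y^2 = x^3 + 3 x + 2 mod 13:
  x = 2: RHS = 3, y in [4, 9]  -> 2 point(s)
  x = 3: RHS = 12, y in [5, 8]  -> 2 point(s)
  x = 4: RHS = 0, y in [0]  -> 1 point(s)
  x = 5: RHS = 12, y in [5, 8]  -> 2 point(s)
  x = 9: RHS = 4, y in [2, 11]  -> 2 point(s)
  x = 11: RHS = 1, y in [1, 12]  -> 2 point(s)
Affine points: 11. Add the point at infinity: total = 12.

#E(F_13) = 12


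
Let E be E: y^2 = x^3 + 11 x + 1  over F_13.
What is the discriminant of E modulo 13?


4 a^3 + 27 b^2 = 4*11^3 + 27*1^2 = 5324 + 27 = 5351
Delta = -16 * (5351) = -85616
Delta mod 13 = 2

Delta = 2 (mod 13)


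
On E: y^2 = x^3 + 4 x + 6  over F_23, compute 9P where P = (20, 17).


k = 9 = 1001_2 (binary, LSB first: 1001)
Double-and-add from P = (20, 17):
  bit 0 = 1: acc = O + (20, 17) = (20, 17)
  bit 1 = 0: acc unchanged = (20, 17)
  bit 2 = 0: acc unchanged = (20, 17)
  bit 3 = 1: acc = (20, 17) + (16, 16) = (0, 11)

9P = (0, 11)


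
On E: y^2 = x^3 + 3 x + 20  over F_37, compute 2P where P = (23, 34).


Doubling: s = (3 x1^2 + a) / (2 y1)
s = (3*23^2 + 3) / (2*34) mod 37 = 31
x3 = s^2 - 2 x1 mod 37 = 31^2 - 2*23 = 27
y3 = s (x1 - x3) - y1 mod 37 = 31 * (23 - 27) - 34 = 27

2P = (27, 27)


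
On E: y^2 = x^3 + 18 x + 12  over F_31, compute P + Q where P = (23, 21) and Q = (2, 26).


P != Q, so use the chord formula.
s = (y2 - y1) / (x2 - x1) = (5) / (10) mod 31 = 16
x3 = s^2 - x1 - x2 mod 31 = 16^2 - 23 - 2 = 14
y3 = s (x1 - x3) - y1 mod 31 = 16 * (23 - 14) - 21 = 30

P + Q = (14, 30)


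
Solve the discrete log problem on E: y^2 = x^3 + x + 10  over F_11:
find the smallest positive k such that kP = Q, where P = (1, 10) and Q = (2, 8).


Enumerate multiples of P until we hit Q = (2, 8):
  1P = (1, 10)
  2P = (2, 3)
  3P = (2, 8)
Match found at i = 3.

k = 3


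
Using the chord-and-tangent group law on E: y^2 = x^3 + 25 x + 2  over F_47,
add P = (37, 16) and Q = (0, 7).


P != Q, so use the chord formula.
s = (y2 - y1) / (x2 - x1) = (38) / (10) mod 47 = 32
x3 = s^2 - x1 - x2 mod 47 = 32^2 - 37 - 0 = 0
y3 = s (x1 - x3) - y1 mod 47 = 32 * (37 - 0) - 16 = 40

P + Q = (0, 40)


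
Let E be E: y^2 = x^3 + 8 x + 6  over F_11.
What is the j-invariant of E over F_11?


Delta = -16(4 a^3 + 27 b^2) mod 11 = 3
-1728 * (4 a)^3 = -1728 * (4*8)^3 mod 11 = 1
j = 1 * 3^(-1) mod 11 = 4

j = 4 (mod 11)


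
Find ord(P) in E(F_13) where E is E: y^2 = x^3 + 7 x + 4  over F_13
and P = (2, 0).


Compute successive multiples of P until we hit O:
  1P = (2, 0)
  2P = O

ord(P) = 2


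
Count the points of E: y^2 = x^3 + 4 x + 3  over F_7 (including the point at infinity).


For each x in F_7, count y with y^2 = x^3 + 4 x + 3 mod 7:
  x = 1: RHS = 1, y in [1, 6]  -> 2 point(s)
  x = 3: RHS = 0, y in [0]  -> 1 point(s)
  x = 5: RHS = 1, y in [1, 6]  -> 2 point(s)
Affine points: 5. Add the point at infinity: total = 6.

#E(F_7) = 6


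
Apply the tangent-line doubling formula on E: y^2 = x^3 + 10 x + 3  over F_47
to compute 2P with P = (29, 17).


Doubling: s = (3 x1^2 + a) / (2 y1)
s = (3*29^2 + 10) / (2*17) mod 47 = 4
x3 = s^2 - 2 x1 mod 47 = 4^2 - 2*29 = 5
y3 = s (x1 - x3) - y1 mod 47 = 4 * (29 - 5) - 17 = 32

2P = (5, 32)


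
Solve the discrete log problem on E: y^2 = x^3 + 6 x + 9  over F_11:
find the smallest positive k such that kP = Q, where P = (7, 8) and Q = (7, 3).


Enumerate multiples of P until we hit Q = (7, 3):
  1P = (7, 8)
  2P = (1, 4)
  3P = (1, 7)
  4P = (7, 3)
Match found at i = 4.

k = 4


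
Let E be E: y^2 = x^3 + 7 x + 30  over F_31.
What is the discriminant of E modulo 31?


4 a^3 + 27 b^2 = 4*7^3 + 27*30^2 = 1372 + 24300 = 25672
Delta = -16 * (25672) = -410752
Delta mod 31 = 29

Delta = 29 (mod 31)


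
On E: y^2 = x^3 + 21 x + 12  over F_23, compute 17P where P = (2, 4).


k = 17 = 10001_2 (binary, LSB first: 10001)
Double-and-add from P = (2, 4):
  bit 0 = 1: acc = O + (2, 4) = (2, 4)
  bit 1 = 0: acc unchanged = (2, 4)
  bit 2 = 0: acc unchanged = (2, 4)
  bit 3 = 0: acc unchanged = (2, 4)
  bit 4 = 1: acc = (2, 4) + (8, 5) = (6, 3)

17P = (6, 3)


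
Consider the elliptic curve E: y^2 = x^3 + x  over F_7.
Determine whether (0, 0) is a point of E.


Check whether y^2 = x^3 + 1 x + 0 (mod 7) for (x, y) = (0, 0).
LHS: y^2 = 0^2 mod 7 = 0
RHS: x^3 + 1 x + 0 = 0^3 + 1*0 + 0 mod 7 = 0
LHS = RHS

Yes, on the curve


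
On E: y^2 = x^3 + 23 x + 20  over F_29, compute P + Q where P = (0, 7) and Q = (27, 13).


P != Q, so use the chord formula.
s = (y2 - y1) / (x2 - x1) = (6) / (27) mod 29 = 26
x3 = s^2 - x1 - x2 mod 29 = 26^2 - 0 - 27 = 11
y3 = s (x1 - x3) - y1 mod 29 = 26 * (0 - 11) - 7 = 26

P + Q = (11, 26)


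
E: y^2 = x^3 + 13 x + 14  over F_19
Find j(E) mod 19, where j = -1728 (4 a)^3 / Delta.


Delta = -16(4 a^3 + 27 b^2) mod 19 = 3
-1728 * (4 a)^3 = -1728 * (4*13)^3 mod 19 = 8
j = 8 * 3^(-1) mod 19 = 9

j = 9 (mod 19)


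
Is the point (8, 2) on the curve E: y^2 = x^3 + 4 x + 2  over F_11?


Check whether y^2 = x^3 + 4 x + 2 (mod 11) for (x, y) = (8, 2).
LHS: y^2 = 2^2 mod 11 = 4
RHS: x^3 + 4 x + 2 = 8^3 + 4*8 + 2 mod 11 = 7
LHS != RHS

No, not on the curve


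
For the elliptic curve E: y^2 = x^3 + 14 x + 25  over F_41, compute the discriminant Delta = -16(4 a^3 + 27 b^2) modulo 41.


4 a^3 + 27 b^2 = 4*14^3 + 27*25^2 = 10976 + 16875 = 27851
Delta = -16 * (27851) = -445616
Delta mod 41 = 13

Delta = 13 (mod 41)


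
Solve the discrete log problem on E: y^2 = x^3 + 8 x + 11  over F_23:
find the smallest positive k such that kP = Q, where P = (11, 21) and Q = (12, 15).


Enumerate multiples of P until we hit Q = (12, 15):
  1P = (11, 21)
  2P = (3, 19)
  3P = (22, 5)
  4P = (2, 14)
  5P = (16, 16)
  6P = (20, 11)
  7P = (8, 14)
  8P = (12, 15)
Match found at i = 8.

k = 8


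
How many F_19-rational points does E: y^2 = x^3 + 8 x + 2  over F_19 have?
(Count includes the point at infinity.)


For each x in F_19, count y with y^2 = x^3 + 8 x + 2 mod 19:
  x = 1: RHS = 11, y in [7, 12]  -> 2 point(s)
  x = 2: RHS = 7, y in [8, 11]  -> 2 point(s)
  x = 6: RHS = 0, y in [0]  -> 1 point(s)
  x = 9: RHS = 5, y in [9, 10]  -> 2 point(s)
  x = 13: RHS = 4, y in [2, 17]  -> 2 point(s)
  x = 15: RHS = 1, y in [1, 18]  -> 2 point(s)
  x = 17: RHS = 16, y in [4, 15]  -> 2 point(s)
Affine points: 13. Add the point at infinity: total = 14.

#E(F_19) = 14


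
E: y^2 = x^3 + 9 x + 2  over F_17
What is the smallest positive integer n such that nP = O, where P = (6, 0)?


Compute successive multiples of P until we hit O:
  1P = (6, 0)
  2P = O

ord(P) = 2


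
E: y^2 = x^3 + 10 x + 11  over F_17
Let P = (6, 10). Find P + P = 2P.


Doubling: s = (3 x1^2 + a) / (2 y1)
s = (3*6^2 + 10) / (2*10) mod 17 = 11
x3 = s^2 - 2 x1 mod 17 = 11^2 - 2*6 = 7
y3 = s (x1 - x3) - y1 mod 17 = 11 * (6 - 7) - 10 = 13

2P = (7, 13)


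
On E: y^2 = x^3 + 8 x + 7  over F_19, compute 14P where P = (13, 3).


k = 14 = 1110_2 (binary, LSB first: 0111)
Double-and-add from P = (13, 3):
  bit 0 = 0: acc unchanged = O
  bit 1 = 1: acc = O + (10, 17) = (10, 17)
  bit 2 = 1: acc = (10, 17) + (0, 11) = (1, 15)
  bit 3 = 1: acc = (1, 15) + (5, 1) = (11, 1)

14P = (11, 1)


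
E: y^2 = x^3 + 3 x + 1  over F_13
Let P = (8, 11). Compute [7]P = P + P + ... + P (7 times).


k = 7 = 111_2 (binary, LSB first: 111)
Double-and-add from P = (8, 11):
  bit 0 = 1: acc = O + (8, 11) = (8, 11)
  bit 1 = 1: acc = (8, 11) + (10, 2) = (12, 7)
  bit 2 = 1: acc = (12, 7) + (7, 1) = (10, 11)

7P = (10, 11)


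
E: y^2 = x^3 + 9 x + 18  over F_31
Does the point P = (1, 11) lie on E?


Check whether y^2 = x^3 + 9 x + 18 (mod 31) for (x, y) = (1, 11).
LHS: y^2 = 11^2 mod 31 = 28
RHS: x^3 + 9 x + 18 = 1^3 + 9*1 + 18 mod 31 = 28
LHS = RHS

Yes, on the curve


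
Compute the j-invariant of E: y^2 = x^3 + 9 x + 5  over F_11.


Delta = -16(4 a^3 + 27 b^2) mod 11 = 8
-1728 * (4 a)^3 = -1728 * (4*9)^3 mod 11 = 6
j = 6 * 8^(-1) mod 11 = 9

j = 9 (mod 11)


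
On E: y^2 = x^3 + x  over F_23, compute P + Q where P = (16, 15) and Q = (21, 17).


P != Q, so use the chord formula.
s = (y2 - y1) / (x2 - x1) = (2) / (5) mod 23 = 5
x3 = s^2 - x1 - x2 mod 23 = 5^2 - 16 - 21 = 11
y3 = s (x1 - x3) - y1 mod 23 = 5 * (16 - 11) - 15 = 10

P + Q = (11, 10)


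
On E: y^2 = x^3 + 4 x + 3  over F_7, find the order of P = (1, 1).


Compute successive multiples of P until we hit O:
  1P = (1, 1)
  2P = (5, 6)
  3P = (3, 0)
  4P = (5, 1)
  5P = (1, 6)
  6P = O

ord(P) = 6


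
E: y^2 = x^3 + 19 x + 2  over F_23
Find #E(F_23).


For each x in F_23, count y with y^2 = x^3 + 19 x + 2 mod 23:
  x = 0: RHS = 2, y in [5, 18]  -> 2 point(s)
  x = 2: RHS = 2, y in [5, 18]  -> 2 point(s)
  x = 4: RHS = 4, y in [2, 21]  -> 2 point(s)
  x = 7: RHS = 18, y in [8, 15]  -> 2 point(s)
  x = 11: RHS = 1, y in [1, 22]  -> 2 point(s)
  x = 12: RHS = 3, y in [7, 16]  -> 2 point(s)
  x = 13: RHS = 8, y in [10, 13]  -> 2 point(s)
  x = 16: RHS = 9, y in [3, 20]  -> 2 point(s)
  x = 18: RHS = 12, y in [9, 14]  -> 2 point(s)
  x = 19: RHS = 0, y in [0]  -> 1 point(s)
  x = 21: RHS = 2, y in [5, 18]  -> 2 point(s)
Affine points: 21. Add the point at infinity: total = 22.

#E(F_23) = 22


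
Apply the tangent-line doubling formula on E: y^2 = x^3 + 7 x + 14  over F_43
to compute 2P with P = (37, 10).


Doubling: s = (3 x1^2 + a) / (2 y1)
s = (3*37^2 + 7) / (2*10) mod 43 = 38
x3 = s^2 - 2 x1 mod 43 = 38^2 - 2*37 = 37
y3 = s (x1 - x3) - y1 mod 43 = 38 * (37 - 37) - 10 = 33

2P = (37, 33)


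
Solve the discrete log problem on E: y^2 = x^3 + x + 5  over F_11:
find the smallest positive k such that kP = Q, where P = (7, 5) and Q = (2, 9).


Enumerate multiples of P until we hit Q = (2, 9):
  1P = (7, 5)
  2P = (0, 4)
  3P = (2, 2)
  4P = (5, 5)
  5P = (10, 6)
  6P = (10, 5)
  7P = (5, 6)
  8P = (2, 9)
Match found at i = 8.

k = 8


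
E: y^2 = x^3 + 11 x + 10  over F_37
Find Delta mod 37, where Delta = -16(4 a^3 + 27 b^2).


4 a^3 + 27 b^2 = 4*11^3 + 27*10^2 = 5324 + 2700 = 8024
Delta = -16 * (8024) = -128384
Delta mod 37 = 6

Delta = 6 (mod 37)


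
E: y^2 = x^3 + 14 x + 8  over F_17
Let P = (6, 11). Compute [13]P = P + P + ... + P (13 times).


k = 13 = 1101_2 (binary, LSB first: 1011)
Double-and-add from P = (6, 11):
  bit 0 = 1: acc = O + (6, 11) = (6, 11)
  bit 1 = 0: acc unchanged = (6, 11)
  bit 2 = 1: acc = (6, 11) + (10, 14) = (9, 8)
  bit 3 = 1: acc = (9, 8) + (12, 0) = (5, 4)

13P = (5, 4)


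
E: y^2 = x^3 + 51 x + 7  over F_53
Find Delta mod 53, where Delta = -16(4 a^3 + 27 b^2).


4 a^3 + 27 b^2 = 4*51^3 + 27*7^2 = 530604 + 1323 = 531927
Delta = -16 * (531927) = -8510832
Delta mod 53 = 14

Delta = 14 (mod 53)


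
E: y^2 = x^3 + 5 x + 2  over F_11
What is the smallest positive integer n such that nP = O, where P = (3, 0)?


Compute successive multiples of P until we hit O:
  1P = (3, 0)
  2P = O

ord(P) = 2


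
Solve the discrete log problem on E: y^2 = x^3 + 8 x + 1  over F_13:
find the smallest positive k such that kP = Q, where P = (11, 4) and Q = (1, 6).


Enumerate multiples of P until we hit Q = (1, 6):
  1P = (11, 4)
  2P = (7, 6)
  3P = (5, 6)
  4P = (0, 1)
  5P = (1, 7)
  6P = (2, 5)
  7P = (9, 3)
  8P = (3, 0)
  9P = (9, 10)
  10P = (2, 8)
  11P = (1, 6)
Match found at i = 11.

k = 11


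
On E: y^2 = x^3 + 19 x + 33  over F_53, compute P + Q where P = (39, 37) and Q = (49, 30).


P != Q, so use the chord formula.
s = (y2 - y1) / (x2 - x1) = (46) / (10) mod 53 = 47
x3 = s^2 - x1 - x2 mod 53 = 47^2 - 39 - 49 = 1
y3 = s (x1 - x3) - y1 mod 53 = 47 * (39 - 1) - 37 = 0

P + Q = (1, 0)


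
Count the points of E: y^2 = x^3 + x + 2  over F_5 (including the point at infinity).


For each x in F_5, count y with y^2 = x^3 + 1 x + 2 mod 5:
  x = 1: RHS = 4, y in [2, 3]  -> 2 point(s)
  x = 4: RHS = 0, y in [0]  -> 1 point(s)
Affine points: 3. Add the point at infinity: total = 4.

#E(F_5) = 4


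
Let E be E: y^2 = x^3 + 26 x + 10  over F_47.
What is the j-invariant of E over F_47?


Delta = -16(4 a^3 + 27 b^2) mod 47 = 27
-1728 * (4 a)^3 = -1728 * (4*26)^3 mod 47 = 2
j = 2 * 27^(-1) mod 47 = 14

j = 14 (mod 47)


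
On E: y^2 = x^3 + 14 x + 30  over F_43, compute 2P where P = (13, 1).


Doubling: s = (3 x1^2 + a) / (2 y1)
s = (3*13^2 + 14) / (2*1) mod 43 = 24
x3 = s^2 - 2 x1 mod 43 = 24^2 - 2*13 = 34
y3 = s (x1 - x3) - y1 mod 43 = 24 * (13 - 34) - 1 = 11

2P = (34, 11)


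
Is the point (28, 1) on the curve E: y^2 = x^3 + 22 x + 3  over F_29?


Check whether y^2 = x^3 + 22 x + 3 (mod 29) for (x, y) = (28, 1).
LHS: y^2 = 1^2 mod 29 = 1
RHS: x^3 + 22 x + 3 = 28^3 + 22*28 + 3 mod 29 = 9
LHS != RHS

No, not on the curve


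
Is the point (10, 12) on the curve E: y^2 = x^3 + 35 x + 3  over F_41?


Check whether y^2 = x^3 + 35 x + 3 (mod 41) for (x, y) = (10, 12).
LHS: y^2 = 12^2 mod 41 = 21
RHS: x^3 + 35 x + 3 = 10^3 + 35*10 + 3 mod 41 = 0
LHS != RHS

No, not on the curve


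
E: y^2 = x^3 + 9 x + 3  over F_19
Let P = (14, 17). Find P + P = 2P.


Doubling: s = (3 x1^2 + a) / (2 y1)
s = (3*14^2 + 9) / (2*17) mod 19 = 17
x3 = s^2 - 2 x1 mod 19 = 17^2 - 2*14 = 14
y3 = s (x1 - x3) - y1 mod 19 = 17 * (14 - 14) - 17 = 2

2P = (14, 2)


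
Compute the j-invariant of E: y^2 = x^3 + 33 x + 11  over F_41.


Delta = -16(4 a^3 + 27 b^2) mod 41 = 12
-1728 * (4 a)^3 = -1728 * (4*33)^3 mod 41 = 13
j = 13 * 12^(-1) mod 41 = 25

j = 25 (mod 41)


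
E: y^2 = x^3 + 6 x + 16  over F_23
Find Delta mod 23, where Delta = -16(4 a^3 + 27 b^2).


4 a^3 + 27 b^2 = 4*6^3 + 27*16^2 = 864 + 6912 = 7776
Delta = -16 * (7776) = -124416
Delta mod 23 = 14

Delta = 14 (mod 23)


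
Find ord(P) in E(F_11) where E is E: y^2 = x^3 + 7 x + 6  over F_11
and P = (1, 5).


Compute successive multiples of P until we hit O:
  1P = (1, 5)
  2P = (10, 8)
  3P = (5, 1)
  4P = (6, 0)
  5P = (5, 10)
  6P = (10, 3)
  7P = (1, 6)
  8P = O

ord(P) = 8


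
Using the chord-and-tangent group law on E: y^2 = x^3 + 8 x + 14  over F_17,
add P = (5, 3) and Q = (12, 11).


P != Q, so use the chord formula.
s = (y2 - y1) / (x2 - x1) = (8) / (7) mod 17 = 6
x3 = s^2 - x1 - x2 mod 17 = 6^2 - 5 - 12 = 2
y3 = s (x1 - x3) - y1 mod 17 = 6 * (5 - 2) - 3 = 15

P + Q = (2, 15)


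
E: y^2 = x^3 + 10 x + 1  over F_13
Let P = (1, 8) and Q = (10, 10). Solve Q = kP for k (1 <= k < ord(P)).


Enumerate multiples of P until we hit Q = (10, 10):
  1P = (1, 8)
  2P = (11, 5)
  3P = (2, 4)
  4P = (0, 1)
  5P = (9, 1)
  6P = (6, 11)
  7P = (10, 10)
Match found at i = 7.

k = 7


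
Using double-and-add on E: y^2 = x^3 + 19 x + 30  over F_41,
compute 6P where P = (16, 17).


k = 6 = 110_2 (binary, LSB first: 011)
Double-and-add from P = (16, 17):
  bit 0 = 0: acc unchanged = O
  bit 1 = 1: acc = O + (17, 31) = (17, 31)
  bit 2 = 1: acc = (17, 31) + (6, 27) = (10, 20)

6P = (10, 20)


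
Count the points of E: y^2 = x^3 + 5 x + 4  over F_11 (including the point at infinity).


For each x in F_11, count y with y^2 = x^3 + 5 x + 4 mod 11:
  x = 0: RHS = 4, y in [2, 9]  -> 2 point(s)
  x = 2: RHS = 0, y in [0]  -> 1 point(s)
  x = 4: RHS = 0, y in [0]  -> 1 point(s)
  x = 5: RHS = 0, y in [0]  -> 1 point(s)
  x = 10: RHS = 9, y in [3, 8]  -> 2 point(s)
Affine points: 7. Add the point at infinity: total = 8.

#E(F_11) = 8


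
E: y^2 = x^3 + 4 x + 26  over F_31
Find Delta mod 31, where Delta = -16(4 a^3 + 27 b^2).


4 a^3 + 27 b^2 = 4*4^3 + 27*26^2 = 256 + 18252 = 18508
Delta = -16 * (18508) = -296128
Delta mod 31 = 15

Delta = 15 (mod 31)


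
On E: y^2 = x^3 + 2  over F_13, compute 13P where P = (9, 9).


k = 13 = 1101_2 (binary, LSB first: 1011)
Double-and-add from P = (9, 9):
  bit 0 = 1: acc = O + (9, 9) = (9, 9)
  bit 1 = 0: acc unchanged = (9, 9)
  bit 2 = 1: acc = (9, 9) + (12, 12) = (6, 7)
  bit 3 = 1: acc = (6, 7) + (1, 4) = (10, 1)

13P = (10, 1)


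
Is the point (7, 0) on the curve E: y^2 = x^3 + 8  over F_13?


Check whether y^2 = x^3 + 0 x + 8 (mod 13) for (x, y) = (7, 0).
LHS: y^2 = 0^2 mod 13 = 0
RHS: x^3 + 0 x + 8 = 7^3 + 0*7 + 8 mod 13 = 0
LHS = RHS

Yes, on the curve


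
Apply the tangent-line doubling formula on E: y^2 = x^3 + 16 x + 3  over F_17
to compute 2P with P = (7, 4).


Doubling: s = (3 x1^2 + a) / (2 y1)
s = (3*7^2 + 16) / (2*4) mod 17 = 14
x3 = s^2 - 2 x1 mod 17 = 14^2 - 2*7 = 12
y3 = s (x1 - x3) - y1 mod 17 = 14 * (7 - 12) - 4 = 11

2P = (12, 11)


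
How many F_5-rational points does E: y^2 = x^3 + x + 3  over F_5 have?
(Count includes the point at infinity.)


For each x in F_5, count y with y^2 = x^3 + 1 x + 3 mod 5:
  x = 1: RHS = 0, y in [0]  -> 1 point(s)
  x = 4: RHS = 1, y in [1, 4]  -> 2 point(s)
Affine points: 3. Add the point at infinity: total = 4.

#E(F_5) = 4


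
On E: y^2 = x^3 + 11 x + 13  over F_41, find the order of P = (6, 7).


Compute successive multiples of P until we hit O:
  1P = (6, 7)
  2P = (9, 29)
  3P = (16, 29)
  4P = (14, 0)
  5P = (16, 12)
  6P = (9, 12)
  7P = (6, 34)
  8P = O

ord(P) = 8


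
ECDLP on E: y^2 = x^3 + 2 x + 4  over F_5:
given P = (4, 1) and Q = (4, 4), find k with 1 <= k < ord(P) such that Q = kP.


Enumerate multiples of P until we hit Q = (4, 4):
  1P = (4, 1)
  2P = (2, 4)
  3P = (0, 3)
  4P = (0, 2)
  5P = (2, 1)
  6P = (4, 4)
Match found at i = 6.

k = 6


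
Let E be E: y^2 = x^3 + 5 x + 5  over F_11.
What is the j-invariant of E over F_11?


Delta = -16(4 a^3 + 27 b^2) mod 11 = 10
-1728 * (4 a)^3 = -1728 * (4*5)^3 mod 11 = 8
j = 8 * 10^(-1) mod 11 = 3

j = 3 (mod 11)


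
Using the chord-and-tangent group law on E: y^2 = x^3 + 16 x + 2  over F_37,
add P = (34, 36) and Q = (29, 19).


P != Q, so use the chord formula.
s = (y2 - y1) / (x2 - x1) = (20) / (32) mod 37 = 33
x3 = s^2 - x1 - x2 mod 37 = 33^2 - 34 - 29 = 27
y3 = s (x1 - x3) - y1 mod 37 = 33 * (34 - 27) - 36 = 10

P + Q = (27, 10)


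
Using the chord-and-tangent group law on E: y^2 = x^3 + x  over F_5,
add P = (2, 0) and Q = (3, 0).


P != Q, so use the chord formula.
s = (y2 - y1) / (x2 - x1) = (0) / (1) mod 5 = 0
x3 = s^2 - x1 - x2 mod 5 = 0^2 - 2 - 3 = 0
y3 = s (x1 - x3) - y1 mod 5 = 0 * (2 - 0) - 0 = 0

P + Q = (0, 0)


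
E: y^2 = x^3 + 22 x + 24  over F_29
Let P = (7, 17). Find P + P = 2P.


Doubling: s = (3 x1^2 + a) / (2 y1)
s = (3*7^2 + 22) / (2*17) mod 29 = 28
x3 = s^2 - 2 x1 mod 29 = 28^2 - 2*7 = 16
y3 = s (x1 - x3) - y1 mod 29 = 28 * (7 - 16) - 17 = 21

2P = (16, 21)


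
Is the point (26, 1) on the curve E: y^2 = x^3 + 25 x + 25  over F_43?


Check whether y^2 = x^3 + 25 x + 25 (mod 43) for (x, y) = (26, 1).
LHS: y^2 = 1^2 mod 43 = 1
RHS: x^3 + 25 x + 25 = 26^3 + 25*26 + 25 mod 43 = 19
LHS != RHS

No, not on the curve


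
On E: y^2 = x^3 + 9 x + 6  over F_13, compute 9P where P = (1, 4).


k = 9 = 1001_2 (binary, LSB first: 1001)
Double-and-add from P = (1, 4):
  bit 0 = 1: acc = O + (1, 4) = (1, 4)
  bit 1 = 0: acc unchanged = (1, 4)
  bit 2 = 0: acc unchanged = (1, 4)
  bit 3 = 1: acc = (1, 4) + (7, 3) = (9, 6)

9P = (9, 6)


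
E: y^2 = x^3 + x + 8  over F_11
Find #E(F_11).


For each x in F_11, count y with y^2 = x^3 + 1 x + 8 mod 11:
  x = 3: RHS = 5, y in [4, 7]  -> 2 point(s)
  x = 8: RHS = 0, y in [0]  -> 1 point(s)
  x = 9: RHS = 9, y in [3, 8]  -> 2 point(s)
Affine points: 5. Add the point at infinity: total = 6.

#E(F_11) = 6


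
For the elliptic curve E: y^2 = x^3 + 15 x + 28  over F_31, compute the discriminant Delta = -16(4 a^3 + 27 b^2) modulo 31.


4 a^3 + 27 b^2 = 4*15^3 + 27*28^2 = 13500 + 21168 = 34668
Delta = -16 * (34668) = -554688
Delta mod 31 = 26

Delta = 26 (mod 31)


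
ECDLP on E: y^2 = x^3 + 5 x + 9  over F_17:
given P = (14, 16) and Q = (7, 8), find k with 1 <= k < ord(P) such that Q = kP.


Enumerate multiples of P until we hit Q = (7, 8):
  1P = (14, 16)
  2P = (7, 8)
Match found at i = 2.

k = 2


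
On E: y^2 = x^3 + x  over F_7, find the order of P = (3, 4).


Compute successive multiples of P until we hit O:
  1P = (3, 4)
  2P = (1, 3)
  3P = (5, 2)
  4P = (0, 0)
  5P = (5, 5)
  6P = (1, 4)
  7P = (3, 3)
  8P = O

ord(P) = 8


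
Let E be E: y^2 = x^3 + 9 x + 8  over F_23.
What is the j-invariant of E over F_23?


Delta = -16(4 a^3 + 27 b^2) mod 23 = 9
-1728 * (4 a)^3 = -1728 * (4*9)^3 mod 23 = 10
j = 10 * 9^(-1) mod 23 = 19

j = 19 (mod 23)


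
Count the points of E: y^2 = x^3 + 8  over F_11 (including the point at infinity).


For each x in F_11, count y with y^2 = x^3 + 0 x + 8 mod 11:
  x = 1: RHS = 9, y in [3, 8]  -> 2 point(s)
  x = 2: RHS = 5, y in [4, 7]  -> 2 point(s)
  x = 5: RHS = 1, y in [1, 10]  -> 2 point(s)
  x = 6: RHS = 4, y in [2, 9]  -> 2 point(s)
  x = 8: RHS = 3, y in [5, 6]  -> 2 point(s)
  x = 9: RHS = 0, y in [0]  -> 1 point(s)
Affine points: 11. Add the point at infinity: total = 12.

#E(F_11) = 12


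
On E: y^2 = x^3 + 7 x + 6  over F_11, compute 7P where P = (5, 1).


k = 7 = 111_2 (binary, LSB first: 111)
Double-and-add from P = (5, 1):
  bit 0 = 1: acc = O + (5, 1) = (5, 1)
  bit 1 = 1: acc = (5, 1) + (10, 3) = (1, 5)
  bit 2 = 1: acc = (1, 5) + (6, 0) = (5, 10)

7P = (5, 10)


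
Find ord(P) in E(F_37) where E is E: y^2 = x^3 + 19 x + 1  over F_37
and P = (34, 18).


Compute successive multiples of P until we hit O:
  1P = (34, 18)
  2P = (13, 15)
  3P = (24, 31)
  4P = (4, 17)
  5P = (33, 3)
  6P = (10, 9)
  7P = (18, 25)
  8P = (18, 12)
  ... (continuing to 15P)
  15P = O

ord(P) = 15


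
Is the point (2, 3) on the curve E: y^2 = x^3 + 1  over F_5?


Check whether y^2 = x^3 + 0 x + 1 (mod 5) for (x, y) = (2, 3).
LHS: y^2 = 3^2 mod 5 = 4
RHS: x^3 + 0 x + 1 = 2^3 + 0*2 + 1 mod 5 = 4
LHS = RHS

Yes, on the curve


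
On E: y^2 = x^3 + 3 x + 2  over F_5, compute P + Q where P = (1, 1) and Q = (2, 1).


P != Q, so use the chord formula.
s = (y2 - y1) / (x2 - x1) = (0) / (1) mod 5 = 0
x3 = s^2 - x1 - x2 mod 5 = 0^2 - 1 - 2 = 2
y3 = s (x1 - x3) - y1 mod 5 = 0 * (1 - 2) - 1 = 4

P + Q = (2, 4)


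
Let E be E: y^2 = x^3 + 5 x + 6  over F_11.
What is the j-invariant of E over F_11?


Delta = -16(4 a^3 + 27 b^2) mod 11 = 10
-1728 * (4 a)^3 = -1728 * (4*5)^3 mod 11 = 8
j = 8 * 10^(-1) mod 11 = 3

j = 3 (mod 11)


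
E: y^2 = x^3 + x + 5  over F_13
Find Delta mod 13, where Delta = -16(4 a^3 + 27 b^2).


4 a^3 + 27 b^2 = 4*1^3 + 27*5^2 = 4 + 675 = 679
Delta = -16 * (679) = -10864
Delta mod 13 = 4

Delta = 4 (mod 13)


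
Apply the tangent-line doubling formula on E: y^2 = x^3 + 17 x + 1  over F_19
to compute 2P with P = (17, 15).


Doubling: s = (3 x1^2 + a) / (2 y1)
s = (3*17^2 + 17) / (2*15) mod 19 = 13
x3 = s^2 - 2 x1 mod 19 = 13^2 - 2*17 = 2
y3 = s (x1 - x3) - y1 mod 19 = 13 * (17 - 2) - 15 = 9

2P = (2, 9)


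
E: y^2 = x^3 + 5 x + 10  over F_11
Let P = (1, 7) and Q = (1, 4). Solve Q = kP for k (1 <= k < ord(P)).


Enumerate multiples of P until we hit Q = (1, 4):
  1P = (1, 7)
  2P = (10, 2)
  3P = (9, 6)
  4P = (6, 6)
  5P = (8, 1)
  6P = (7, 6)
  7P = (7, 5)
  8P = (8, 10)
  9P = (6, 5)
  10P = (9, 5)
  11P = (10, 9)
  12P = (1, 4)
Match found at i = 12.

k = 12


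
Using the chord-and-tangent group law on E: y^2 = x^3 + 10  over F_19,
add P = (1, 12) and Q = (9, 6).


P != Q, so use the chord formula.
s = (y2 - y1) / (x2 - x1) = (13) / (8) mod 19 = 4
x3 = s^2 - x1 - x2 mod 19 = 4^2 - 1 - 9 = 6
y3 = s (x1 - x3) - y1 mod 19 = 4 * (1 - 6) - 12 = 6

P + Q = (6, 6)


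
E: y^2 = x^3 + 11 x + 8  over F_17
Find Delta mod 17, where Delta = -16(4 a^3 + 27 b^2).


4 a^3 + 27 b^2 = 4*11^3 + 27*8^2 = 5324 + 1728 = 7052
Delta = -16 * (7052) = -112832
Delta mod 17 = 14

Delta = 14 (mod 17)


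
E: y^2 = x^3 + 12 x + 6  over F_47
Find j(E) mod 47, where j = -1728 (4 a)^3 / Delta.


Delta = -16(4 a^3 + 27 b^2) mod 47 = 4
-1728 * (4 a)^3 = -1728 * (4*12)^3 mod 47 = 11
j = 11 * 4^(-1) mod 47 = 38

j = 38 (mod 47)


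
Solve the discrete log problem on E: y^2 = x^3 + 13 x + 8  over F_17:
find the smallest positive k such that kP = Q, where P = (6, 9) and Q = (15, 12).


Enumerate multiples of P until we hit Q = (15, 12):
  1P = (6, 9)
  2P = (9, 2)
  3P = (15, 12)
Match found at i = 3.

k = 3


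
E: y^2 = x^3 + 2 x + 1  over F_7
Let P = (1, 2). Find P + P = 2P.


Doubling: s = (3 x1^2 + a) / (2 y1)
s = (3*1^2 + 2) / (2*2) mod 7 = 3
x3 = s^2 - 2 x1 mod 7 = 3^2 - 2*1 = 0
y3 = s (x1 - x3) - y1 mod 7 = 3 * (1 - 0) - 2 = 1

2P = (0, 1)


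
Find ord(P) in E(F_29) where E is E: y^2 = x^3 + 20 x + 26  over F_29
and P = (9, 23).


Compute successive multiples of P until we hit O:
  1P = (9, 23)
  2P = (7, 25)
  3P = (14, 11)
  4P = (28, 11)
  5P = (12, 14)
  6P = (17, 1)
  7P = (16, 18)
  8P = (27, 23)
  ... (continuing to 29P)
  29P = O

ord(P) = 29


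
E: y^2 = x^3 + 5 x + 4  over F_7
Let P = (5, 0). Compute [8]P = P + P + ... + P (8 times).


k = 8 = 1000_2 (binary, LSB first: 0001)
Double-and-add from P = (5, 0):
  bit 0 = 0: acc unchanged = O
  bit 1 = 0: acc unchanged = O
  bit 2 = 0: acc unchanged = O
  bit 3 = 1: acc = O + O = O

8P = O


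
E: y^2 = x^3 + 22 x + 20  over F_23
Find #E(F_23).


For each x in F_23, count y with y^2 = x^3 + 22 x + 20 mod 23:
  x = 2: RHS = 3, y in [7, 16]  -> 2 point(s)
  x = 5: RHS = 2, y in [5, 18]  -> 2 point(s)
  x = 6: RHS = 0, y in [0]  -> 1 point(s)
  x = 8: RHS = 18, y in [8, 15]  -> 2 point(s)
  x = 9: RHS = 4, y in [2, 21]  -> 2 point(s)
  x = 11: RHS = 6, y in [11, 12]  -> 2 point(s)
  x = 14: RHS = 13, y in [6, 17]  -> 2 point(s)
  x = 16: RHS = 6, y in [11, 12]  -> 2 point(s)
  x = 19: RHS = 6, y in [11, 12]  -> 2 point(s)
Affine points: 17. Add the point at infinity: total = 18.

#E(F_23) = 18


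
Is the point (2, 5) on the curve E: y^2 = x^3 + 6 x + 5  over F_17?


Check whether y^2 = x^3 + 6 x + 5 (mod 17) for (x, y) = (2, 5).
LHS: y^2 = 5^2 mod 17 = 8
RHS: x^3 + 6 x + 5 = 2^3 + 6*2 + 5 mod 17 = 8
LHS = RHS

Yes, on the curve


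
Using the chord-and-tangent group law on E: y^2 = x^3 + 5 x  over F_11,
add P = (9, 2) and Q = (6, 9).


P != Q, so use the chord formula.
s = (y2 - y1) / (x2 - x1) = (7) / (8) mod 11 = 5
x3 = s^2 - x1 - x2 mod 11 = 5^2 - 9 - 6 = 10
y3 = s (x1 - x3) - y1 mod 11 = 5 * (9 - 10) - 2 = 4

P + Q = (10, 4)


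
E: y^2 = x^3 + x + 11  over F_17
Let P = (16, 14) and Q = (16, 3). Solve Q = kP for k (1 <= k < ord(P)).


Enumerate multiples of P until we hit Q = (16, 3):
  1P = (16, 14)
  2P = (10, 16)
  3P = (10, 1)
  4P = (16, 3)
Match found at i = 4.

k = 4


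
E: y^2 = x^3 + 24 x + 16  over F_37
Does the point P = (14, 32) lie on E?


Check whether y^2 = x^3 + 24 x + 16 (mod 37) for (x, y) = (14, 32).
LHS: y^2 = 32^2 mod 37 = 25
RHS: x^3 + 24 x + 16 = 14^3 + 24*14 + 16 mod 37 = 25
LHS = RHS

Yes, on the curve


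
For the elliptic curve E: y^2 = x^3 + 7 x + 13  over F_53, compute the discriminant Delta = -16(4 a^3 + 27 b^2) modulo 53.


4 a^3 + 27 b^2 = 4*7^3 + 27*13^2 = 1372 + 4563 = 5935
Delta = -16 * (5935) = -94960
Delta mod 53 = 16

Delta = 16 (mod 53)


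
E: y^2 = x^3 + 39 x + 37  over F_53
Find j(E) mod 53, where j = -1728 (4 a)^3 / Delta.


Delta = -16(4 a^3 + 27 b^2) mod 53 = 46
-1728 * (4 a)^3 = -1728 * (4*39)^3 mod 53 = 16
j = 16 * 46^(-1) mod 53 = 28

j = 28 (mod 53)


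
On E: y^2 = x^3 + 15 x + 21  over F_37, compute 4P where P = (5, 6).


k = 4 = 100_2 (binary, LSB first: 001)
Double-and-add from P = (5, 6):
  bit 0 = 0: acc unchanged = O
  bit 1 = 0: acc unchanged = O
  bit 2 = 1: acc = O + (4, 16) = (4, 16)

4P = (4, 16)


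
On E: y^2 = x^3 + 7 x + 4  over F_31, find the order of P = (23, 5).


Compute successive multiples of P until we hit O:
  1P = (23, 5)
  2P = (18, 17)
  3P = (28, 7)
  4P = (0, 29)
  5P = (17, 13)
  6P = (10, 19)
  7P = (12, 7)
  8P = (5, 3)
  ... (continuing to 31P)
  31P = O

ord(P) = 31


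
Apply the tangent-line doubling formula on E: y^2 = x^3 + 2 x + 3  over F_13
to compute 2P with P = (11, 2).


Doubling: s = (3 x1^2 + a) / (2 y1)
s = (3*11^2 + 2) / (2*2) mod 13 = 10
x3 = s^2 - 2 x1 mod 13 = 10^2 - 2*11 = 0
y3 = s (x1 - x3) - y1 mod 13 = 10 * (11 - 0) - 2 = 4

2P = (0, 4)


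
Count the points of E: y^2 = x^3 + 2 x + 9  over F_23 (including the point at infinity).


For each x in F_23, count y with y^2 = x^3 + 2 x + 9 mod 23:
  x = 0: RHS = 9, y in [3, 20]  -> 2 point(s)
  x = 1: RHS = 12, y in [9, 14]  -> 2 point(s)
  x = 4: RHS = 12, y in [9, 14]  -> 2 point(s)
  x = 5: RHS = 6, y in [11, 12]  -> 2 point(s)
  x = 8: RHS = 8, y in [10, 13]  -> 2 point(s)
  x = 12: RHS = 13, y in [6, 17]  -> 2 point(s)
  x = 13: RHS = 1, y in [1, 22]  -> 2 point(s)
  x = 18: RHS = 12, y in [9, 14]  -> 2 point(s)
  x = 19: RHS = 6, y in [11, 12]  -> 2 point(s)
  x = 22: RHS = 6, y in [11, 12]  -> 2 point(s)
Affine points: 20. Add the point at infinity: total = 21.

#E(F_23) = 21
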